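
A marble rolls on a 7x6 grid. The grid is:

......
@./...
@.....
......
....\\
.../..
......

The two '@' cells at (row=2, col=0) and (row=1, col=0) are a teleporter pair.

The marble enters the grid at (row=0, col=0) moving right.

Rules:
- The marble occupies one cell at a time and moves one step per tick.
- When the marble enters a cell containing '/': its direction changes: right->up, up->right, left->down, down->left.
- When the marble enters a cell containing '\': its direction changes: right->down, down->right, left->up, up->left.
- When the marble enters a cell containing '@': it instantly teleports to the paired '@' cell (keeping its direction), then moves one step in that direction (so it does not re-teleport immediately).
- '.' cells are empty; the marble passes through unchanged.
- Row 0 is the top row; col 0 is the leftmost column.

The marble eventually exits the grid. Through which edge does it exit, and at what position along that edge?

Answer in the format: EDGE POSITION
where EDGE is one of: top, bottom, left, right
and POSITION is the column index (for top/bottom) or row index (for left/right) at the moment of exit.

Step 1: enter (0,0), '.' pass, move right to (0,1)
Step 2: enter (0,1), '.' pass, move right to (0,2)
Step 3: enter (0,2), '.' pass, move right to (0,3)
Step 4: enter (0,3), '.' pass, move right to (0,4)
Step 5: enter (0,4), '.' pass, move right to (0,5)
Step 6: enter (0,5), '.' pass, move right to (0,6)
Step 7: at (0,6) — EXIT via right edge, pos 0

Answer: right 0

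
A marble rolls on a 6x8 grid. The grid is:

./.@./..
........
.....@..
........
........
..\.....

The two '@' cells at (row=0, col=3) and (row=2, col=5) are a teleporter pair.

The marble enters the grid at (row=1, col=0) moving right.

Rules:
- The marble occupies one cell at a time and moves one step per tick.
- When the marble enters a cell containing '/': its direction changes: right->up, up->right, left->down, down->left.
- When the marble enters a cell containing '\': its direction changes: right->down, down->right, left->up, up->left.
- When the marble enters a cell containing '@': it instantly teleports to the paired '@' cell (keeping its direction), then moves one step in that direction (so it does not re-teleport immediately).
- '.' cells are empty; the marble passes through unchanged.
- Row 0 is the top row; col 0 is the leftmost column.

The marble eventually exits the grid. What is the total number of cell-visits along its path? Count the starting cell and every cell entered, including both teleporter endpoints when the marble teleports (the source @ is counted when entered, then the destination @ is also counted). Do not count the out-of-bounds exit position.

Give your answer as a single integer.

Step 1: enter (1,0), '.' pass, move right to (1,1)
Step 2: enter (1,1), '.' pass, move right to (1,2)
Step 3: enter (1,2), '.' pass, move right to (1,3)
Step 4: enter (1,3), '.' pass, move right to (1,4)
Step 5: enter (1,4), '.' pass, move right to (1,5)
Step 6: enter (1,5), '.' pass, move right to (1,6)
Step 7: enter (1,6), '.' pass, move right to (1,7)
Step 8: enter (1,7), '.' pass, move right to (1,8)
Step 9: at (1,8) — EXIT via right edge, pos 1
Path length (cell visits): 8

Answer: 8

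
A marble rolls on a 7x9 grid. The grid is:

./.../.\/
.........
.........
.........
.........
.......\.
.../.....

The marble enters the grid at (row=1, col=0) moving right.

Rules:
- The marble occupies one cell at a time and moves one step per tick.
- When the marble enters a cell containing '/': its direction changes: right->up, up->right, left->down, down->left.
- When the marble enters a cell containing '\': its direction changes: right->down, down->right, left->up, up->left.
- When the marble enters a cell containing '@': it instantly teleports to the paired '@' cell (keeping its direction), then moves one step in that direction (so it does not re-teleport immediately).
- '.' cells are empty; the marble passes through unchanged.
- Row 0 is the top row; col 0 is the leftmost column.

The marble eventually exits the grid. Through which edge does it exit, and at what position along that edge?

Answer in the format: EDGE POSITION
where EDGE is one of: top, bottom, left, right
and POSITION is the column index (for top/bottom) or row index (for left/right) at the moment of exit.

Step 1: enter (1,0), '.' pass, move right to (1,1)
Step 2: enter (1,1), '.' pass, move right to (1,2)
Step 3: enter (1,2), '.' pass, move right to (1,3)
Step 4: enter (1,3), '.' pass, move right to (1,4)
Step 5: enter (1,4), '.' pass, move right to (1,5)
Step 6: enter (1,5), '.' pass, move right to (1,6)
Step 7: enter (1,6), '.' pass, move right to (1,7)
Step 8: enter (1,7), '.' pass, move right to (1,8)
Step 9: enter (1,8), '.' pass, move right to (1,9)
Step 10: at (1,9) — EXIT via right edge, pos 1

Answer: right 1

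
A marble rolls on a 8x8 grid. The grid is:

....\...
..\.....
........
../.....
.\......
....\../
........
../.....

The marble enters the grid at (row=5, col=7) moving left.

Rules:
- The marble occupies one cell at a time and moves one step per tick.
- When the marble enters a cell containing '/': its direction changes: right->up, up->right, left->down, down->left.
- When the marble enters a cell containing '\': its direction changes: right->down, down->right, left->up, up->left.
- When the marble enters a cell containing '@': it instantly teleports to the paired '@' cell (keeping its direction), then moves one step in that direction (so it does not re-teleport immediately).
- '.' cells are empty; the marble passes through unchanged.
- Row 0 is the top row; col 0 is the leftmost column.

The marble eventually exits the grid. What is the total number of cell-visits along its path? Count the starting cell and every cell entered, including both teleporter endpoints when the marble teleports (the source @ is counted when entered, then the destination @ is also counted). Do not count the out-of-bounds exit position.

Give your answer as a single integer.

Step 1: enter (5,7), '/' deflects left->down, move down to (6,7)
Step 2: enter (6,7), '.' pass, move down to (7,7)
Step 3: enter (7,7), '.' pass, move down to (8,7)
Step 4: at (8,7) — EXIT via bottom edge, pos 7
Path length (cell visits): 3

Answer: 3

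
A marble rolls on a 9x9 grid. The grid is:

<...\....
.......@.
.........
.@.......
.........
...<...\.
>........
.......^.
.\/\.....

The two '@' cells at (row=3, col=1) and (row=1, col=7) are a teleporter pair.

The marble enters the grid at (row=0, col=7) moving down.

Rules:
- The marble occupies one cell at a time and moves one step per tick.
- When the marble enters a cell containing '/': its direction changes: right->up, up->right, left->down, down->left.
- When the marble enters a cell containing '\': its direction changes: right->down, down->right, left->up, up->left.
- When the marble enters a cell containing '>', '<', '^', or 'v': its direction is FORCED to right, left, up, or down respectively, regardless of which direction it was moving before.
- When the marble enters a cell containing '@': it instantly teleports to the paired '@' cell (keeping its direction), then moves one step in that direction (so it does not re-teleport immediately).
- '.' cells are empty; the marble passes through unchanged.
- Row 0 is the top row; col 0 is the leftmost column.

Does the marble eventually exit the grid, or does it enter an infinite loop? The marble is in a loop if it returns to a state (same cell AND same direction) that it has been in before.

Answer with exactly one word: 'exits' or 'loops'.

Answer: exits

Derivation:
Step 1: enter (0,7), '.' pass, move down to (1,7)
Step 2: enter (1,7), '@' teleport (1,7)->(3,1), also enter (3,1), move down to (4,1)
Step 3: enter (4,1), '.' pass, move down to (5,1)
Step 4: enter (5,1), '.' pass, move down to (6,1)
Step 5: enter (6,1), '.' pass, move down to (7,1)
Step 6: enter (7,1), '.' pass, move down to (8,1)
Step 7: enter (8,1), '\' deflects down->right, move right to (8,2)
Step 8: enter (8,2), '/' deflects right->up, move up to (7,2)
Step 9: enter (7,2), '.' pass, move up to (6,2)
Step 10: enter (6,2), '.' pass, move up to (5,2)
Step 11: enter (5,2), '.' pass, move up to (4,2)
Step 12: enter (4,2), '.' pass, move up to (3,2)
Step 13: enter (3,2), '.' pass, move up to (2,2)
Step 14: enter (2,2), '.' pass, move up to (1,2)
Step 15: enter (1,2), '.' pass, move up to (0,2)
Step 16: enter (0,2), '.' pass, move up to (-1,2)
Step 17: at (-1,2) — EXIT via top edge, pos 2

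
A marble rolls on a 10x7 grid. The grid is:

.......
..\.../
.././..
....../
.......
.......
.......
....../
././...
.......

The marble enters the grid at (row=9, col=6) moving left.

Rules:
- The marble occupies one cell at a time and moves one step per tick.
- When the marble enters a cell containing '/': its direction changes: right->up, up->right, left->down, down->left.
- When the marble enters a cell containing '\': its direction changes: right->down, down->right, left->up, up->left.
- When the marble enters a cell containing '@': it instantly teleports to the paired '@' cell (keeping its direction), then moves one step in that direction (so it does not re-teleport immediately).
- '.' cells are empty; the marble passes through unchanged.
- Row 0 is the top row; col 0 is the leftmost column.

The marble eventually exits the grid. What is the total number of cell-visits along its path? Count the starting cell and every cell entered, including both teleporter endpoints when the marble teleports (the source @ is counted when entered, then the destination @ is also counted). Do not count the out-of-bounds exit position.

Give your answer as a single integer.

Step 1: enter (9,6), '.' pass, move left to (9,5)
Step 2: enter (9,5), '.' pass, move left to (9,4)
Step 3: enter (9,4), '.' pass, move left to (9,3)
Step 4: enter (9,3), '.' pass, move left to (9,2)
Step 5: enter (9,2), '.' pass, move left to (9,1)
Step 6: enter (9,1), '.' pass, move left to (9,0)
Step 7: enter (9,0), '.' pass, move left to (9,-1)
Step 8: at (9,-1) — EXIT via left edge, pos 9
Path length (cell visits): 7

Answer: 7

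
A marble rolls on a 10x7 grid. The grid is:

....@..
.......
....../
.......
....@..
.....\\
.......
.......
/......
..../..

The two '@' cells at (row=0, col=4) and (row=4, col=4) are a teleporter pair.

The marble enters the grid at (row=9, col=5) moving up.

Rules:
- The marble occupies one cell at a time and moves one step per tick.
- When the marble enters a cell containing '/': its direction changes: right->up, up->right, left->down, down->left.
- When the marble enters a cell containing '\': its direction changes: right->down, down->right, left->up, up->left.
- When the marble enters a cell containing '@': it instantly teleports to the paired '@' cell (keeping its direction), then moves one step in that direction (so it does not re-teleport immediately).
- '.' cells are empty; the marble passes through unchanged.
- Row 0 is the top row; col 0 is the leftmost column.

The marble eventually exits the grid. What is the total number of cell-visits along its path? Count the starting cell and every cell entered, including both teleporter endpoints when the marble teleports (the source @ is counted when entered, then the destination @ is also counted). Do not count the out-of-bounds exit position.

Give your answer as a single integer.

Answer: 10

Derivation:
Step 1: enter (9,5), '.' pass, move up to (8,5)
Step 2: enter (8,5), '.' pass, move up to (7,5)
Step 3: enter (7,5), '.' pass, move up to (6,5)
Step 4: enter (6,5), '.' pass, move up to (5,5)
Step 5: enter (5,5), '\' deflects up->left, move left to (5,4)
Step 6: enter (5,4), '.' pass, move left to (5,3)
Step 7: enter (5,3), '.' pass, move left to (5,2)
Step 8: enter (5,2), '.' pass, move left to (5,1)
Step 9: enter (5,1), '.' pass, move left to (5,0)
Step 10: enter (5,0), '.' pass, move left to (5,-1)
Step 11: at (5,-1) — EXIT via left edge, pos 5
Path length (cell visits): 10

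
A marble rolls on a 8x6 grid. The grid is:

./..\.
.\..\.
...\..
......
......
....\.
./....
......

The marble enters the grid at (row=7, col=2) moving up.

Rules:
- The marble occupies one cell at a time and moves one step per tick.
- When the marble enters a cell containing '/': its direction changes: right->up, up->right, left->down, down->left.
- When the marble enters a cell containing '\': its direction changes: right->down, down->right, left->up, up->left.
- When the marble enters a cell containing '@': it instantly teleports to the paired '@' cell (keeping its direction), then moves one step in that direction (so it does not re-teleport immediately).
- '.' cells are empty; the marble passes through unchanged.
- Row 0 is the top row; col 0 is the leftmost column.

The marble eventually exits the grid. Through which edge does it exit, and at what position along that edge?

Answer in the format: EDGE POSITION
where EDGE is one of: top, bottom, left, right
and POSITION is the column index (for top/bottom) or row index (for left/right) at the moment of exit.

Step 1: enter (7,2), '.' pass, move up to (6,2)
Step 2: enter (6,2), '.' pass, move up to (5,2)
Step 3: enter (5,2), '.' pass, move up to (4,2)
Step 4: enter (4,2), '.' pass, move up to (3,2)
Step 5: enter (3,2), '.' pass, move up to (2,2)
Step 6: enter (2,2), '.' pass, move up to (1,2)
Step 7: enter (1,2), '.' pass, move up to (0,2)
Step 8: enter (0,2), '.' pass, move up to (-1,2)
Step 9: at (-1,2) — EXIT via top edge, pos 2

Answer: top 2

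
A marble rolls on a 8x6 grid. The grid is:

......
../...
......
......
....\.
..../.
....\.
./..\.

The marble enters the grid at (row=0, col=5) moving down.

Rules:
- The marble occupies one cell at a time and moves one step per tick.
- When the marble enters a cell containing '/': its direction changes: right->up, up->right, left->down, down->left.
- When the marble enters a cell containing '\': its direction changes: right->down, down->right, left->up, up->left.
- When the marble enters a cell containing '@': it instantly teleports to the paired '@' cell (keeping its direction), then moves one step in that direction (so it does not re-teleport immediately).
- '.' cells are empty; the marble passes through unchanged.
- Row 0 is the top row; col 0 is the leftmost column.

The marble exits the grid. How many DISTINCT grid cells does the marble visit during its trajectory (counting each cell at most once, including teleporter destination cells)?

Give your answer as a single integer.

Answer: 8

Derivation:
Step 1: enter (0,5), '.' pass, move down to (1,5)
Step 2: enter (1,5), '.' pass, move down to (2,5)
Step 3: enter (2,5), '.' pass, move down to (3,5)
Step 4: enter (3,5), '.' pass, move down to (4,5)
Step 5: enter (4,5), '.' pass, move down to (5,5)
Step 6: enter (5,5), '.' pass, move down to (6,5)
Step 7: enter (6,5), '.' pass, move down to (7,5)
Step 8: enter (7,5), '.' pass, move down to (8,5)
Step 9: at (8,5) — EXIT via bottom edge, pos 5
Distinct cells visited: 8 (path length 8)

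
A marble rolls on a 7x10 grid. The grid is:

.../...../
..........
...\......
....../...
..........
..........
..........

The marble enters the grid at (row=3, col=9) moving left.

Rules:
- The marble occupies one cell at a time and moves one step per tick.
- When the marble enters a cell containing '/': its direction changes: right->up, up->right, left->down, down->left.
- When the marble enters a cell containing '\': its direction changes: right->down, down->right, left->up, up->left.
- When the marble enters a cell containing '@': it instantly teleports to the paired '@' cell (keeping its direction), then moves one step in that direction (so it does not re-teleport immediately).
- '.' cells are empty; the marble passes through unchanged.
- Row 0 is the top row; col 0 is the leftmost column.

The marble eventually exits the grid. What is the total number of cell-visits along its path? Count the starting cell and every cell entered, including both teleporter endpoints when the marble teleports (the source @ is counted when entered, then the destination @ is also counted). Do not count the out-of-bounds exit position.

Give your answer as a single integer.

Answer: 7

Derivation:
Step 1: enter (3,9), '.' pass, move left to (3,8)
Step 2: enter (3,8), '.' pass, move left to (3,7)
Step 3: enter (3,7), '.' pass, move left to (3,6)
Step 4: enter (3,6), '/' deflects left->down, move down to (4,6)
Step 5: enter (4,6), '.' pass, move down to (5,6)
Step 6: enter (5,6), '.' pass, move down to (6,6)
Step 7: enter (6,6), '.' pass, move down to (7,6)
Step 8: at (7,6) — EXIT via bottom edge, pos 6
Path length (cell visits): 7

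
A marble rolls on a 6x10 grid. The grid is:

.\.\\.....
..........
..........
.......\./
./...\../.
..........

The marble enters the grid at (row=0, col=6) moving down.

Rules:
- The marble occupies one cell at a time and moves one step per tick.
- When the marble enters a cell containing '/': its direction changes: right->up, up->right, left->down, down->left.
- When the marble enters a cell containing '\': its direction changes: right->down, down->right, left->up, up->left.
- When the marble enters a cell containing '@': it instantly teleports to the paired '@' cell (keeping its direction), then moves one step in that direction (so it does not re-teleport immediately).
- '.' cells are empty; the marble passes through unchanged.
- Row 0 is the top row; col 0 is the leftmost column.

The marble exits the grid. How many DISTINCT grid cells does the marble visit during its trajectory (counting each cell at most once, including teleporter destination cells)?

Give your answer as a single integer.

Answer: 6

Derivation:
Step 1: enter (0,6), '.' pass, move down to (1,6)
Step 2: enter (1,6), '.' pass, move down to (2,6)
Step 3: enter (2,6), '.' pass, move down to (3,6)
Step 4: enter (3,6), '.' pass, move down to (4,6)
Step 5: enter (4,6), '.' pass, move down to (5,6)
Step 6: enter (5,6), '.' pass, move down to (6,6)
Step 7: at (6,6) — EXIT via bottom edge, pos 6
Distinct cells visited: 6 (path length 6)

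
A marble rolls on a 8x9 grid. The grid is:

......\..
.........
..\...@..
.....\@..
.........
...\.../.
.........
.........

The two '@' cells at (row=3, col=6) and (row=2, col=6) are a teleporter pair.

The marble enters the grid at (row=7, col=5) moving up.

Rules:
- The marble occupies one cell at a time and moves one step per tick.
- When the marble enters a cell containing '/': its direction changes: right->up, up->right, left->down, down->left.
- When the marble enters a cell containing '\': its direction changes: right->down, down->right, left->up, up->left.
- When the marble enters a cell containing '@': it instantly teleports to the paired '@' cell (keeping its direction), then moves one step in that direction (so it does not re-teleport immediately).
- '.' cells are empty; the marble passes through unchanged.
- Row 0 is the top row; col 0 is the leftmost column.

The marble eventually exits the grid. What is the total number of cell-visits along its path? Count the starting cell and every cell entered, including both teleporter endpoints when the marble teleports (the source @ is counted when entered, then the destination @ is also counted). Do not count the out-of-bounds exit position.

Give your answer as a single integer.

Step 1: enter (7,5), '.' pass, move up to (6,5)
Step 2: enter (6,5), '.' pass, move up to (5,5)
Step 3: enter (5,5), '.' pass, move up to (4,5)
Step 4: enter (4,5), '.' pass, move up to (3,5)
Step 5: enter (3,5), '\' deflects up->left, move left to (3,4)
Step 6: enter (3,4), '.' pass, move left to (3,3)
Step 7: enter (3,3), '.' pass, move left to (3,2)
Step 8: enter (3,2), '.' pass, move left to (3,1)
Step 9: enter (3,1), '.' pass, move left to (3,0)
Step 10: enter (3,0), '.' pass, move left to (3,-1)
Step 11: at (3,-1) — EXIT via left edge, pos 3
Path length (cell visits): 10

Answer: 10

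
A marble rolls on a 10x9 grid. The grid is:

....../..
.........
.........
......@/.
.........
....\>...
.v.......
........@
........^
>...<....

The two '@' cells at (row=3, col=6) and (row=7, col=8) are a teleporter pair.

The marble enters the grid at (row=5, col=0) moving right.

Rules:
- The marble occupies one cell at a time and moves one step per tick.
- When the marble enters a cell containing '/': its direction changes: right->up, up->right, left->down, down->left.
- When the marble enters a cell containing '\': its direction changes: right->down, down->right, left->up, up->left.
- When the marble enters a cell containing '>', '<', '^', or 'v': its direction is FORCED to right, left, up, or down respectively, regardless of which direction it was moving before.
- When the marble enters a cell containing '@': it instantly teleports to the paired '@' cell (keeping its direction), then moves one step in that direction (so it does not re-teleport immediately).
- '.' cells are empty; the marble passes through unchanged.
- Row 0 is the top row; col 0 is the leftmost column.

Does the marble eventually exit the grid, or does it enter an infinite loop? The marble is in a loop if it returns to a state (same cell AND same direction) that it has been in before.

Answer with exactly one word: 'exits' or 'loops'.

Step 1: enter (5,0), '.' pass, move right to (5,1)
Step 2: enter (5,1), '.' pass, move right to (5,2)
Step 3: enter (5,2), '.' pass, move right to (5,3)
Step 4: enter (5,3), '.' pass, move right to (5,4)
Step 5: enter (5,4), '\' deflects right->down, move down to (6,4)
Step 6: enter (6,4), '.' pass, move down to (7,4)
Step 7: enter (7,4), '.' pass, move down to (8,4)
Step 8: enter (8,4), '.' pass, move down to (9,4)
Step 9: enter (9,4), '<' forces down->left, move left to (9,3)
Step 10: enter (9,3), '.' pass, move left to (9,2)
Step 11: enter (9,2), '.' pass, move left to (9,1)
Step 12: enter (9,1), '.' pass, move left to (9,0)
Step 13: enter (9,0), '>' forces left->right, move right to (9,1)
Step 14: enter (9,1), '.' pass, move right to (9,2)
Step 15: enter (9,2), '.' pass, move right to (9,3)
Step 16: enter (9,3), '.' pass, move right to (9,4)
Step 17: enter (9,4), '<' forces right->left, move left to (9,3)
Step 18: at (9,3) dir=left — LOOP DETECTED (seen before)

Answer: loops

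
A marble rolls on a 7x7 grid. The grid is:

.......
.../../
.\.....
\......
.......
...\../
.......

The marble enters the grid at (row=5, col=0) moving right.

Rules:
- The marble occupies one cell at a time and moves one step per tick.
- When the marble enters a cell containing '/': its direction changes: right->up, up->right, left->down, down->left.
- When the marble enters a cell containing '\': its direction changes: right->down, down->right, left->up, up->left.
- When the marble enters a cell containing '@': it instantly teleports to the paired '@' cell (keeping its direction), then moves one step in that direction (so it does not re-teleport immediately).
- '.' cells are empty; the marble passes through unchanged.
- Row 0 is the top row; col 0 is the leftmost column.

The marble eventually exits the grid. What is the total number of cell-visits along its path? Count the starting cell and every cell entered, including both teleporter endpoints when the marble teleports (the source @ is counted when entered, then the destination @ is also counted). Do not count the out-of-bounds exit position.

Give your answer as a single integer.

Answer: 5

Derivation:
Step 1: enter (5,0), '.' pass, move right to (5,1)
Step 2: enter (5,1), '.' pass, move right to (5,2)
Step 3: enter (5,2), '.' pass, move right to (5,3)
Step 4: enter (5,3), '\' deflects right->down, move down to (6,3)
Step 5: enter (6,3), '.' pass, move down to (7,3)
Step 6: at (7,3) — EXIT via bottom edge, pos 3
Path length (cell visits): 5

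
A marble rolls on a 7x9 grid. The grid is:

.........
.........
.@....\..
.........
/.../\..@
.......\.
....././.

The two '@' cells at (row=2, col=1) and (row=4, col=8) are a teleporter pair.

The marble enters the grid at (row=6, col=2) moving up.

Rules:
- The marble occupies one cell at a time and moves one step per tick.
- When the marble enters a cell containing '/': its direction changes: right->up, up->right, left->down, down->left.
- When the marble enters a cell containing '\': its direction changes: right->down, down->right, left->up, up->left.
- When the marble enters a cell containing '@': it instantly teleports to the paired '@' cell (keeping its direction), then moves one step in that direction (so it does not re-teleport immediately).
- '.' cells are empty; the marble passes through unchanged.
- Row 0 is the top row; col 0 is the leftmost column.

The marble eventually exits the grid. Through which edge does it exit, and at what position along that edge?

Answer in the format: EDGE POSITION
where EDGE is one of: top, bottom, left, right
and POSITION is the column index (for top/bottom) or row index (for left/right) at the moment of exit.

Answer: top 2

Derivation:
Step 1: enter (6,2), '.' pass, move up to (5,2)
Step 2: enter (5,2), '.' pass, move up to (4,2)
Step 3: enter (4,2), '.' pass, move up to (3,2)
Step 4: enter (3,2), '.' pass, move up to (2,2)
Step 5: enter (2,2), '.' pass, move up to (1,2)
Step 6: enter (1,2), '.' pass, move up to (0,2)
Step 7: enter (0,2), '.' pass, move up to (-1,2)
Step 8: at (-1,2) — EXIT via top edge, pos 2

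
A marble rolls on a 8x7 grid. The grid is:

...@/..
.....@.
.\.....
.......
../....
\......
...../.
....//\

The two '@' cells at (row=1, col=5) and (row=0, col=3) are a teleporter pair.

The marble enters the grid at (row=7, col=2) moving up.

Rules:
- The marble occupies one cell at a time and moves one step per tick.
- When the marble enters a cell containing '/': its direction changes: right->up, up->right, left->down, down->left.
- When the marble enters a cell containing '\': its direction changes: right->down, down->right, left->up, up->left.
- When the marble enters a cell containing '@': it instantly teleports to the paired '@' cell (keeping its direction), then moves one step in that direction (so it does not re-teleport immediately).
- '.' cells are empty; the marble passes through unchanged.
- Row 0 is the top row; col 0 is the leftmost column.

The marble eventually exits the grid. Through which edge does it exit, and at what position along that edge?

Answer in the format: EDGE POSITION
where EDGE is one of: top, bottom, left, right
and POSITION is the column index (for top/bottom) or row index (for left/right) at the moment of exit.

Answer: right 4

Derivation:
Step 1: enter (7,2), '.' pass, move up to (6,2)
Step 2: enter (6,2), '.' pass, move up to (5,2)
Step 3: enter (5,2), '.' pass, move up to (4,2)
Step 4: enter (4,2), '/' deflects up->right, move right to (4,3)
Step 5: enter (4,3), '.' pass, move right to (4,4)
Step 6: enter (4,4), '.' pass, move right to (4,5)
Step 7: enter (4,5), '.' pass, move right to (4,6)
Step 8: enter (4,6), '.' pass, move right to (4,7)
Step 9: at (4,7) — EXIT via right edge, pos 4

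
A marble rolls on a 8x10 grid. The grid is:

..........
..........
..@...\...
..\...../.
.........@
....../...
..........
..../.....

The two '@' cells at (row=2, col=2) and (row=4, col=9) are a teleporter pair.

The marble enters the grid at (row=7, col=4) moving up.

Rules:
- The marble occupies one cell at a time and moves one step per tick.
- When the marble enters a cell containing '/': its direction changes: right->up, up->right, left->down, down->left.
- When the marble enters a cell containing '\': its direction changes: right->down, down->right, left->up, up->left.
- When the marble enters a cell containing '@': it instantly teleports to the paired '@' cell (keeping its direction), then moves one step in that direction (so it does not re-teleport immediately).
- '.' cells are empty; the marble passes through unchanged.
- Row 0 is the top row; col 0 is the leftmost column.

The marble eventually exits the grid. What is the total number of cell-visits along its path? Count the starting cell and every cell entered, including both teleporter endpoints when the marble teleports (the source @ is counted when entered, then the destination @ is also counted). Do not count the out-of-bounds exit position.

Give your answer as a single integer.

Answer: 6

Derivation:
Step 1: enter (7,4), '/' deflects up->right, move right to (7,5)
Step 2: enter (7,5), '.' pass, move right to (7,6)
Step 3: enter (7,6), '.' pass, move right to (7,7)
Step 4: enter (7,7), '.' pass, move right to (7,8)
Step 5: enter (7,8), '.' pass, move right to (7,9)
Step 6: enter (7,9), '.' pass, move right to (7,10)
Step 7: at (7,10) — EXIT via right edge, pos 7
Path length (cell visits): 6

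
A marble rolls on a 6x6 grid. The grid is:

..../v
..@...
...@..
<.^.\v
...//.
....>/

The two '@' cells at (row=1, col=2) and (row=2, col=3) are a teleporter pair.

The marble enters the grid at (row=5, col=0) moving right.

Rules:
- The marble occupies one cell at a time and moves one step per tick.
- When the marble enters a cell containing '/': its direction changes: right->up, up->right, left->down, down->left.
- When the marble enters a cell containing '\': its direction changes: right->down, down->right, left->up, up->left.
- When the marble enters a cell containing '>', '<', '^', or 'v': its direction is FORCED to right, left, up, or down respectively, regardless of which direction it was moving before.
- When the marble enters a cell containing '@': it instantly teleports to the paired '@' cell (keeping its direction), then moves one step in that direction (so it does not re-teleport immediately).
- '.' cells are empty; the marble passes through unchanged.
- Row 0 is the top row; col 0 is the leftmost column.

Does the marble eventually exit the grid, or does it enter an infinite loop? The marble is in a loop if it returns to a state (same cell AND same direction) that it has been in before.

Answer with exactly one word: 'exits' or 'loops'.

Answer: loops

Derivation:
Step 1: enter (5,0), '.' pass, move right to (5,1)
Step 2: enter (5,1), '.' pass, move right to (5,2)
Step 3: enter (5,2), '.' pass, move right to (5,3)
Step 4: enter (5,3), '.' pass, move right to (5,4)
Step 5: enter (5,4), '>' forces right->right, move right to (5,5)
Step 6: enter (5,5), '/' deflects right->up, move up to (4,5)
Step 7: enter (4,5), '.' pass, move up to (3,5)
Step 8: enter (3,5), 'v' forces up->down, move down to (4,5)
Step 9: enter (4,5), '.' pass, move down to (5,5)
Step 10: enter (5,5), '/' deflects down->left, move left to (5,4)
Step 11: enter (5,4), '>' forces left->right, move right to (5,5)
Step 12: at (5,5) dir=right — LOOP DETECTED (seen before)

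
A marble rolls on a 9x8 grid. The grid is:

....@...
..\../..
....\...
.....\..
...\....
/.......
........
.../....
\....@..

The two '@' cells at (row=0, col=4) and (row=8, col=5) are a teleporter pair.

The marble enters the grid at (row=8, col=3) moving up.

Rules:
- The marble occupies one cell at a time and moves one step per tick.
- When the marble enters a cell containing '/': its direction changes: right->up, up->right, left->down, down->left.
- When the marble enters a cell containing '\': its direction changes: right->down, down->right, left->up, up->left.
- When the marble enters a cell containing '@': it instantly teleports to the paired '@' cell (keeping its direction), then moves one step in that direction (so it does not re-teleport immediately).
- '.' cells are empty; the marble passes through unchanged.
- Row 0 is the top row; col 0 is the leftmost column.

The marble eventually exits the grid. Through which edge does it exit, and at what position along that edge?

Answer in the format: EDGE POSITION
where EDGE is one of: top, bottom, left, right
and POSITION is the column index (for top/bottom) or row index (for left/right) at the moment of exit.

Step 1: enter (8,3), '.' pass, move up to (7,3)
Step 2: enter (7,3), '/' deflects up->right, move right to (7,4)
Step 3: enter (7,4), '.' pass, move right to (7,5)
Step 4: enter (7,5), '.' pass, move right to (7,6)
Step 5: enter (7,6), '.' pass, move right to (7,7)
Step 6: enter (7,7), '.' pass, move right to (7,8)
Step 7: at (7,8) — EXIT via right edge, pos 7

Answer: right 7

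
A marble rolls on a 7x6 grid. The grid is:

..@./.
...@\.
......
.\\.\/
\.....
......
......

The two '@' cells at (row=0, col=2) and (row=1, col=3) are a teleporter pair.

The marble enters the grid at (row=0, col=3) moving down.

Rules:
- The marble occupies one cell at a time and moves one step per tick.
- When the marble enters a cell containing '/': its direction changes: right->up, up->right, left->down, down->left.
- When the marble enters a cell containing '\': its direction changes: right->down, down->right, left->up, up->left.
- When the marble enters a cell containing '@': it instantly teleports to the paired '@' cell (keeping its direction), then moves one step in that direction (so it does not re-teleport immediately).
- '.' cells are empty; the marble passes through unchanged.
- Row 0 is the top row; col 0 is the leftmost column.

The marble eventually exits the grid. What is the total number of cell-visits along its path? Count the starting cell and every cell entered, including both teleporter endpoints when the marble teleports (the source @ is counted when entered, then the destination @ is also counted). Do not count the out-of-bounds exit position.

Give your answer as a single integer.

Answer: 11

Derivation:
Step 1: enter (0,3), '.' pass, move down to (1,3)
Step 2: enter (1,3), '@' teleport (1,3)->(0,2), also enter (0,2), move down to (1,2)
Step 3: enter (1,2), '.' pass, move down to (2,2)
Step 4: enter (2,2), '.' pass, move down to (3,2)
Step 5: enter (3,2), '\' deflects down->right, move right to (3,3)
Step 6: enter (3,3), '.' pass, move right to (3,4)
Step 7: enter (3,4), '\' deflects right->down, move down to (4,4)
Step 8: enter (4,4), '.' pass, move down to (5,4)
Step 9: enter (5,4), '.' pass, move down to (6,4)
Step 10: enter (6,4), '.' pass, move down to (7,4)
Step 11: at (7,4) — EXIT via bottom edge, pos 4
Path length (cell visits): 11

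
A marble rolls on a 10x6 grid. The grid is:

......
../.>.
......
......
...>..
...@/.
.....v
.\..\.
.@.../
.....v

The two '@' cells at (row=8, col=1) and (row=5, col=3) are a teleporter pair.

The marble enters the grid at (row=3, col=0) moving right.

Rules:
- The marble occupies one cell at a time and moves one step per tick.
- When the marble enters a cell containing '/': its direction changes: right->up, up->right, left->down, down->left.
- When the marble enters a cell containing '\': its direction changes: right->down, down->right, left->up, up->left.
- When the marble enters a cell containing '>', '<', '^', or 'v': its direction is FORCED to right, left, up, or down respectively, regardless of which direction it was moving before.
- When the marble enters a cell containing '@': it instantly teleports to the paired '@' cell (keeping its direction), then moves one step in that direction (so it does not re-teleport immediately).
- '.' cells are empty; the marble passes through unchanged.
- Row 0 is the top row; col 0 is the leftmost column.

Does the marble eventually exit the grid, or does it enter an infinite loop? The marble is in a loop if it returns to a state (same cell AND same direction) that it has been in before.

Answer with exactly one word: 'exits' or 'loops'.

Answer: exits

Derivation:
Step 1: enter (3,0), '.' pass, move right to (3,1)
Step 2: enter (3,1), '.' pass, move right to (3,2)
Step 3: enter (3,2), '.' pass, move right to (3,3)
Step 4: enter (3,3), '.' pass, move right to (3,4)
Step 5: enter (3,4), '.' pass, move right to (3,5)
Step 6: enter (3,5), '.' pass, move right to (3,6)
Step 7: at (3,6) — EXIT via right edge, pos 3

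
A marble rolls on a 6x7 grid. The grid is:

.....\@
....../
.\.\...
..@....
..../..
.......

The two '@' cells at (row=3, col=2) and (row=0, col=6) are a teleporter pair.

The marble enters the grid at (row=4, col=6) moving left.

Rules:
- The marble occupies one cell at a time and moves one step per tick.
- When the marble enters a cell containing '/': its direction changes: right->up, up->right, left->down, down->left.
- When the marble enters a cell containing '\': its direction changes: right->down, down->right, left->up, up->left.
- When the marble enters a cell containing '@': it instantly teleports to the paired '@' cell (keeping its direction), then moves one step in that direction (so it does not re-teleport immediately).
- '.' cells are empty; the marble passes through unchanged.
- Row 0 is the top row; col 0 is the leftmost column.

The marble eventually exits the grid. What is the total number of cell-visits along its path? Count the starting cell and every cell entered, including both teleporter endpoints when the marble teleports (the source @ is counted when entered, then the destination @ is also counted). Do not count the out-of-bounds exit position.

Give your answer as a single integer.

Step 1: enter (4,6), '.' pass, move left to (4,5)
Step 2: enter (4,5), '.' pass, move left to (4,4)
Step 3: enter (4,4), '/' deflects left->down, move down to (5,4)
Step 4: enter (5,4), '.' pass, move down to (6,4)
Step 5: at (6,4) — EXIT via bottom edge, pos 4
Path length (cell visits): 4

Answer: 4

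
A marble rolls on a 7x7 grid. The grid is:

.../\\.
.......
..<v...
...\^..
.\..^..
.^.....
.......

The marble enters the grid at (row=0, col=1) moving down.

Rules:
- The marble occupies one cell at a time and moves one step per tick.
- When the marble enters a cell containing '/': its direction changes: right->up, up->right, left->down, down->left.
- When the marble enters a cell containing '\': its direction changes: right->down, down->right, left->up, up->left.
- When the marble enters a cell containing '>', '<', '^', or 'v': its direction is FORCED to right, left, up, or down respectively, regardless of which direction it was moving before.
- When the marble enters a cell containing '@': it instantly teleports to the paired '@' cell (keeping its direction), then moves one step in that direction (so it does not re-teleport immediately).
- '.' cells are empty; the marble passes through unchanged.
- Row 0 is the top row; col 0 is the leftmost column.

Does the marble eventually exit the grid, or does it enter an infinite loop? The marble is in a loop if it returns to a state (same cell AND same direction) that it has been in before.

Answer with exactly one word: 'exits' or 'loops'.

Step 1: enter (0,1), '.' pass, move down to (1,1)
Step 2: enter (1,1), '.' pass, move down to (2,1)
Step 3: enter (2,1), '.' pass, move down to (3,1)
Step 4: enter (3,1), '.' pass, move down to (4,1)
Step 5: enter (4,1), '\' deflects down->right, move right to (4,2)
Step 6: enter (4,2), '.' pass, move right to (4,3)
Step 7: enter (4,3), '.' pass, move right to (4,4)
Step 8: enter (4,4), '^' forces right->up, move up to (3,4)
Step 9: enter (3,4), '^' forces up->up, move up to (2,4)
Step 10: enter (2,4), '.' pass, move up to (1,4)
Step 11: enter (1,4), '.' pass, move up to (0,4)
Step 12: enter (0,4), '\' deflects up->left, move left to (0,3)
Step 13: enter (0,3), '/' deflects left->down, move down to (1,3)
Step 14: enter (1,3), '.' pass, move down to (2,3)
Step 15: enter (2,3), 'v' forces down->down, move down to (3,3)
Step 16: enter (3,3), '\' deflects down->right, move right to (3,4)
Step 17: enter (3,4), '^' forces right->up, move up to (2,4)
Step 18: at (2,4) dir=up — LOOP DETECTED (seen before)

Answer: loops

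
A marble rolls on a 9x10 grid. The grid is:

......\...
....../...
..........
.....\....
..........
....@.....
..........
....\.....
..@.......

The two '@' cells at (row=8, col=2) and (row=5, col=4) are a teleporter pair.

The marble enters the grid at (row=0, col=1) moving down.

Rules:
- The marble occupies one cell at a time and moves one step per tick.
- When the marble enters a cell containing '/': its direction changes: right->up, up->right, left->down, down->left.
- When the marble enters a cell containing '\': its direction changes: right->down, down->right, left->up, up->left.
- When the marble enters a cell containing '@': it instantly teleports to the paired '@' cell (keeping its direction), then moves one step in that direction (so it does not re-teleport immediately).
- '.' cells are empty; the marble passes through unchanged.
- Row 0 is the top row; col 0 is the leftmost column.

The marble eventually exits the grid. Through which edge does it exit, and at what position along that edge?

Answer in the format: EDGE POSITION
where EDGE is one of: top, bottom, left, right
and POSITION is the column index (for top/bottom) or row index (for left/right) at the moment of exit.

Answer: bottom 1

Derivation:
Step 1: enter (0,1), '.' pass, move down to (1,1)
Step 2: enter (1,1), '.' pass, move down to (2,1)
Step 3: enter (2,1), '.' pass, move down to (3,1)
Step 4: enter (3,1), '.' pass, move down to (4,1)
Step 5: enter (4,1), '.' pass, move down to (5,1)
Step 6: enter (5,1), '.' pass, move down to (6,1)
Step 7: enter (6,1), '.' pass, move down to (7,1)
Step 8: enter (7,1), '.' pass, move down to (8,1)
Step 9: enter (8,1), '.' pass, move down to (9,1)
Step 10: at (9,1) — EXIT via bottom edge, pos 1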